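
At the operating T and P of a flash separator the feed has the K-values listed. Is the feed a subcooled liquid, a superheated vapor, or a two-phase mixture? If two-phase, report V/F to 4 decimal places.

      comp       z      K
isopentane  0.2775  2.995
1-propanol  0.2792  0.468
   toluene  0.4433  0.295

ΣzᵢKᵢ = 1.0926; Σzᵢ/Kᵢ = 2.1919.
Both exceed 1, so a two-phase solution exists.
Material balance + equilibrium reduce to Σ zᵢ(Kᵢ−1)/(1+ψ(Kᵢ−1)) = 0.
Newton iteration, ψ⁰ = 0.54:
  ψ = 0.5400: g = -0.44654, g' = -0.9860 → ψ = 0.0871
  ψ = 0.0871: g = -0.01708, g' = -1.1386 → ψ = 0.0721
  ψ = 0.0721: g = 0.00026, g' = -1.1741 → ψ = 0.0723
Converged at ψ = 0.0723.

two-phase, V/F = 0.0723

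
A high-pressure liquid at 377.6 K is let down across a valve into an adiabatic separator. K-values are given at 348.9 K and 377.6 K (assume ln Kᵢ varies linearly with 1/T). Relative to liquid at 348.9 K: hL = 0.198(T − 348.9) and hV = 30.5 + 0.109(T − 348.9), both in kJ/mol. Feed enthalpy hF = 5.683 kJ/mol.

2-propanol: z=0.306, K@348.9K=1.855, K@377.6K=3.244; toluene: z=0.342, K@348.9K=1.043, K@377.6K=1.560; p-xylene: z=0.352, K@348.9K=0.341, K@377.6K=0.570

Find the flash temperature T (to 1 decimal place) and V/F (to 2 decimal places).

T = 350.1 K, V/F = 0.18

Adiabatic flash: solve Rachford–Rice at each trial T, then check hF = ψ·hV(T) + (1−ψ)·hL(T).
  T = 348.9 K: K = (1.855, 1.043, 0.341), RR gives ψ = 0.120, H_out = 3.662 kJ/mol
  T = 377.6 K: K = (3.244, 1.560, 0.570), RR gives ψ = 1.000, H_out = 33.628 kJ/mol
  T = 363.2 K: K = (2.478, 1.285, 0.445), RR gives ψ = 0.666, H_out = 22.288 kJ/mol
  T = 356.0 K: K = (2.148, 1.159, 0.390), RR gives ψ = 0.419, H_out = 13.916 kJ/mol
  T = 352.4 K: K = (1.996, 1.099, 0.365), RR gives ψ = 0.278, H_out = 9.090 kJ/mol
  T = 350.6 K: K = (1.922, 1.070, 0.352), RR gives ψ = 0.200, H_out = 6.410 kJ/mol
  T = 349.8 K: K = (1.890, 1.057, 0.347), RR gives ψ = 0.163, H_out = 5.146 kJ/mol
Linear interpolation between T = 349.8 (H_out = 5.146) and T = 350.6 (H_out = 6.410) on hF = 5.683 gives T ≈ 350.1 K, at which ψ = 0.18.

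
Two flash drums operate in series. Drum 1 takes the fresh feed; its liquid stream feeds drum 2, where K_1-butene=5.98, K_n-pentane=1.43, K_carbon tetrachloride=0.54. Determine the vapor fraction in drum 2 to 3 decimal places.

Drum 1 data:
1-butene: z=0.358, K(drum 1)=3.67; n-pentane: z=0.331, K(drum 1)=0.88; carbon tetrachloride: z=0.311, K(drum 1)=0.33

Drum 1:
Newton iteration, ψ₁⁰ = 0.64:
  ψ₁ = 0.640: g = -0.0549, g' = -0.781 → ψ₁ = 0.570
  ψ₁ = 0.570: g = -0.0005, g' = -0.772 → ψ₁ = 0.569
Converged at ψ₁ = 0.569.
Drum-1 compositions:
  1-butene: x = 0.142, y = 0.521
  n-pentane: x = 0.355, y = 0.313
  carbon tetrachloride: x = 0.503, y = 0.166
Drum-2 feed = drum-1 liquid: z₂ = (0.1421, 0.3553, 0.5026).
Drum 2:
Newton–Raphson from ψ₂ = 0.5:
  ψ₂ = 0.500: g = 0.0282, g' = -0.513 → ψ₂ = 0.555
  ψ₂ = 0.555: g = 0.0009, g' = -0.483 → ψ₂ = 0.557
Converged at ψ₂ = 0.557.
  1-butene: x = 0.038, y = 0.225
  n-pentane: x = 0.287, y = 0.410
  carbon tetrachloride: x = 0.676, y = 0.365

V/F (drum 2) = 0.557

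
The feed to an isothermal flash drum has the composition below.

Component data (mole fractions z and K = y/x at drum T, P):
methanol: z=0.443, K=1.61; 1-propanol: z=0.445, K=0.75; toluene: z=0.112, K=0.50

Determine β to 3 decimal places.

Let β = V/F and solve Σ zᵢ(Kᵢ−1)/(1+β(Kᵢ−1)) = 0.
Feasibility: ΣzᵢKᵢ = 1.103, Σzᵢ/Kᵢ = 1.092 — both > 1, two phases present.
Newton–Raphson from β = 0.5:
  β = 0.500: g = 0.0053, g' = -0.183 → β = 0.529
Converged at β = 0.529.

β = 0.529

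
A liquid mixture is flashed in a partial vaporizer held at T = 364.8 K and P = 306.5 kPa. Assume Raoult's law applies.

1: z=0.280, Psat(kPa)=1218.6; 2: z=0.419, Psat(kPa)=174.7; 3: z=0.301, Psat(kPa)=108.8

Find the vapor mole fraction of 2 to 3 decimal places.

y_2 = 0.273

Raoult's law: Kᵢ = Pᵢˢᵃᵗ/P = Pᵢˢᵃᵗ/306.5.
  K_1 = 1218.6/306.5 = 3.97586, K_2 = 174.7/306.5 = 0.56998, K_3 = 108.8/306.5 = 0.35498
Newton iteration, V/F⁰ = 0.65:
  V/F = 0.650: g = -0.3004, g' = -0.809 → V/F = 0.278
  V/F = 0.278: g = 0.0143, g' = -1.028 → V/F = 0.292
  V/F = 0.292: g = 0.0002, g' = -1.001 → V/F = 0.293
Converged at V/F = 0.293.
Compositions from xᵢ = zᵢ/(1+V/F(Kᵢ−1)), yᵢ = Kᵢxᵢ:
  1: x = 0.150, y = 0.595
  2: x = 0.479, y = 0.273
  3: x = 0.371, y = 0.132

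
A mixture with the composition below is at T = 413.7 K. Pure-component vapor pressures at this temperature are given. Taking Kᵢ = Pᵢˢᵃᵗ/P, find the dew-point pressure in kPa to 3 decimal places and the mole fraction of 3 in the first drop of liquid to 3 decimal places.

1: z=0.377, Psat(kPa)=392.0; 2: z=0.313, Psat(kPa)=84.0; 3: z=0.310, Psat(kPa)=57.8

Pdew = 99.490 kPa, x_3 = 0.534

At the dew point ψ → 1, so Σzᵢ/Kᵢ = 1 with Kᵢ = Pᵢˢᵃᵗ/P ⇒ 1/P = Σzᵢ/Pᵢˢᵃᵗ.
1/P = 0.377/392.0 + 0.313/84.0 + 0.310/57.8 = 0.010051 ⇒ P = 99.490 kPa
xᵢ = zᵢP/Pᵢˢᵃᵗ ⇒ x_3 = 0.310·99.490/57.8 = 0.534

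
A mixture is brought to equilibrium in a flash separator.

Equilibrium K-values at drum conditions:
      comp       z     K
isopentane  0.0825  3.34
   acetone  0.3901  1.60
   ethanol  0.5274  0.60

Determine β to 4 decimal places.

β = 0.5171

Let β = V/F and solve Σ zᵢ(Kᵢ−1)/(1+β(Kᵢ−1)) = 0.
Feasibility: ΣzᵢKᵢ = 1.2162, Σzᵢ/Kᵢ = 1.1475 — both > 1, two phases present.
Newton iteration, β⁰ = 0.38:
  β = 0.3800: g = 0.04402, g' = -0.3370 → β = 0.5106
  β = 0.5106: g = 0.00202, g' = -0.3093 → β = 0.5171
Converged at β = 0.5171.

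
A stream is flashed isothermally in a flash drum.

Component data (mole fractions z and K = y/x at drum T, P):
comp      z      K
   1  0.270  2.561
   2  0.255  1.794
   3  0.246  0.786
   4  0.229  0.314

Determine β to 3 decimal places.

Rachford–Rice: g(β) = Σ zᵢ(Kᵢ−1)/(1+β(Kᵢ−1)) = 0.
Feasibility: ΣzᵢKᵢ = 1.414, Σzᵢ/Kᵢ = 1.290 — both > 1, two phases present.
Newton–Raphson from β = 0.43:
  β = 0.430: g = 0.1223, g' = -0.555 → β = 0.650
  β = 0.650: g = -0.0021, g' = -0.598 → β = 0.647
Converged at β = 0.647.

β = 0.647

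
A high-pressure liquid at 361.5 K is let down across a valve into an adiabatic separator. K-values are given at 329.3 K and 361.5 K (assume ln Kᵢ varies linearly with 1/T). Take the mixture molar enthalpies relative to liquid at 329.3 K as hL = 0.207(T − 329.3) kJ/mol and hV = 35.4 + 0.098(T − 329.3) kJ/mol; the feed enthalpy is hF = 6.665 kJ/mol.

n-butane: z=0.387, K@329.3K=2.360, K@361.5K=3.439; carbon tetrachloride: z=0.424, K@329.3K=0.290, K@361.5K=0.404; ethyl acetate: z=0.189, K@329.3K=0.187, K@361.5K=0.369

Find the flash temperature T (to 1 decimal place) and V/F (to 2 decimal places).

Adiabatic flash: solve Rachford–Rice at each trial T, then check hF = ψ·hV(T) + (1−ψ)·hL(T).
  T = 329.3 K: K = (2.360, 0.290, 0.187), RR gives ψ = 0.071, H_out = 2.509 kJ/mol
  T = 361.5 K: K = (3.439, 0.404, 0.369), RR gives ψ = 0.386, H_out = 18.985 kJ/mol
  T = 345.4 K: K = (2.874, 0.345, 0.267), RR gives ψ = 0.242, H_out = 11.489 kJ/mol
  T = 337.4 K: K = (2.612, 0.317, 0.225), RR gives ψ = 0.163, H_out = 7.319 kJ/mol
  T = 333.4 K: K = (2.486, 0.304, 0.205), RR gives ψ = 0.120, H_out = 5.037 kJ/mol
  T = 335.4 K: K = (2.549, 0.310, 0.215), RR gives ψ = 0.142, H_out = 6.198 kJ/mol
Linear interpolation between T = 335.4 (H_out = 6.198) and T = 337.4 (H_out = 7.319) on hF = 6.665 gives T ≈ 336.2 K, at which ψ = 0.15.

T = 336.2 K, V/F = 0.15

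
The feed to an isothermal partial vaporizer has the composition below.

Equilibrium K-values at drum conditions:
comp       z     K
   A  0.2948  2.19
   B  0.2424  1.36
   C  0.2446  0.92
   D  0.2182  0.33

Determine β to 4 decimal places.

β = 0.6257

Let β = V/F and solve Σ zᵢ(Kᵢ−1)/(1+β(Kᵢ−1)) = 0.
Check two-phase: ΣzᵢKᵢ = 1.2723 > 1 and Σzᵢ/Kᵢ = 1.2399 > 1, so g(0) = 0.2723 > 0 and g(1) = -0.2399 < 0.
Iterate (Newton) starting at β = 0.37:
  β = 0.3700: g = 0.10603, g' = -0.4005 → β = 0.6347
  β = 0.6347: g = -0.00409, g' = -0.4546 → β = 0.6257
Converged at β = 0.6257.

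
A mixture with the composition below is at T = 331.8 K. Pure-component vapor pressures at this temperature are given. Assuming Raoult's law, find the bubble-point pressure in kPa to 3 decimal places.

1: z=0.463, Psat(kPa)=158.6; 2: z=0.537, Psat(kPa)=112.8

Pbub = 134.005 kPa

At the bubble point ψ → 0, so ΣzᵢKᵢ = 1 with Kᵢ = Pᵢˢᵃᵗ/P ⇒ P = ΣzᵢPᵢˢᵃᵗ.
P = 0.463·158.6 + 0.537·112.8 = 134.005 kPa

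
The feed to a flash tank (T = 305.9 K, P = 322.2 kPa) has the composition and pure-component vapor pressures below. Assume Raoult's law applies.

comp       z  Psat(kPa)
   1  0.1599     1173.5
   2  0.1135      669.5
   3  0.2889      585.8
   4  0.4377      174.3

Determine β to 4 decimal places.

Raoult's law: Kᵢ = Pᵢˢᵃᵗ/P = Pᵢˢᵃᵗ/322.2.
  K_1 = 1173.5/322.2 = 3.642148, K_2 = 669.5/322.2 = 2.077902, K_3 = 585.8/322.2 = 1.818125, K_4 = 174.3/322.2 = 0.540968
Rachford–Rice: g(β) = Σ zᵢ(Kᵢ−1)/(1+β(Kᵢ−1)) = 0.
g(0) = ΣzᵢKᵢ − 1 = 0.5803 and g(1) = 1 − Σzᵢ/Kᵢ = -0.0665, so a root lies in (0, 1).
Newton–Raphson from β = 0.5:
  β = 0.5000: g = 0.16849, g' = -0.5156 → β = 0.8268
  β = 0.8268: g = 0.01455, g' = -0.4553 → β = 0.8587
  β = 0.8587: g = -0.00004, g' = -0.4580 → β = 0.8586
Converged at β = 0.8586.

β = 0.8586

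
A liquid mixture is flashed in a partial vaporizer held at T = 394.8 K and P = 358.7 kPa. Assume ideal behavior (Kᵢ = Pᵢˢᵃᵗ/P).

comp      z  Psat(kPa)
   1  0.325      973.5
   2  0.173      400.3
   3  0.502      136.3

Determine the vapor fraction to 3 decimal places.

Raoult's law: Kᵢ = Pᵢˢᵃᵗ/P = Pᵢˢᵃᵗ/358.7.
  K_1 = 973.5/358.7 = 2.71397, K_2 = 400.3/358.7 = 1.11597, K_3 = 136.3/358.7 = 0.37998
Material balance + equilibrium reduce to Σ zᵢ(Kᵢ−1)/(1+ψ(Kᵢ−1)) = 0.
Feasibility: ΣzᵢKᵢ = 1.266, Σzᵢ/Kᵢ = 1.596 — both > 1, two phases present.
Newton iteration, ψ⁰ = 0.5:
  ψ = 0.500: g = -0.1322, g' = -0.684 → ψ = 0.307
Converged at ψ = 0.307.

ψ = 0.307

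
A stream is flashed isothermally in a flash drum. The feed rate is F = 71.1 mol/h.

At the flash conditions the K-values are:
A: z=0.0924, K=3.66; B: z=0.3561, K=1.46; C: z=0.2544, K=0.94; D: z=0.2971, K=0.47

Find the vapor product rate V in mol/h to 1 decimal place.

Iterate (Newton) starting at ψ = 0.5:
  ψ = 0.5000: g = 0.00869, g' = -0.3257 → ψ = 0.5267
  ψ = 0.5267: g = 0.00003, g' = -0.3238 → ψ = 0.5268
Converged at ψ = 0.5268.
Then V = ψ·F = 0.5268·71.1 = 37.5 mol/h and L = F − V = 33.6 mol/h.

V = 37.5 mol/h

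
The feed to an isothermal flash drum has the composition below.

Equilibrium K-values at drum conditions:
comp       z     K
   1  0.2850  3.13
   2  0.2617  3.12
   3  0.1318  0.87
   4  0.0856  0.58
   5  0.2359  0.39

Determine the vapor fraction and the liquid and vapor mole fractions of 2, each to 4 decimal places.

Let ψ = V/F and solve Σ zᵢ(Kᵢ−1)/(1+ψ(Kᵢ−1)) = 0.
Feasibility: ΣzᵢKᵢ = 1.9649, Σzᵢ/Kᵢ = 1.0789 — both > 1, two phases present.
Newton–Raphson from ψ = 0.58:
  ψ = 0.5800: g = 0.23165, g' = -0.7346 → ψ = 0.8954
  ψ = 0.8954: g = 0.00616, g' = -0.7609 → ψ = 0.9035
  ψ = 0.9035: g = -0.00003, g' = -0.7673 → ψ = 0.9034
Converged at ψ = 0.9034.
Compositions from xᵢ = zᵢ/(1+ψ(Kᵢ−1)), yᵢ = Kᵢxᵢ:
  1: x = 0.0975, y = 0.3050
  2: x = 0.0898, y = 0.2801
  3: x = 0.1493, y = 0.1299
  4: x = 0.1379, y = 0.0800
  5: x = 0.5255, y = 0.2049

ψ = 0.9034, x_2 = 0.0898, y_2 = 0.2801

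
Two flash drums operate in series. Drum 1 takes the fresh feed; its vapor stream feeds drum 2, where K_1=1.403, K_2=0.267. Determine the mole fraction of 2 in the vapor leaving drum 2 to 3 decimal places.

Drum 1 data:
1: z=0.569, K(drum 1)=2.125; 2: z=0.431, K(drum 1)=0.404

Drum 1:
Material balance + equilibrium reduce to Σ zᵢ(Kᵢ−1)/(1+ψ₁(Kᵢ−1)) = 0.
Feasibility: ΣzᵢKᵢ = 1.383, Σzᵢ/Kᵢ = 1.335 — both > 1, two phases present.
Binary case is linear: z₁(K₁−1)(1+ψ₁(K₂−1)) + z₂(K₂−1)(1+ψ₁(K₁−1)) = 0
⇒ ψ₁ = [z₁(K₁−1)+z₂(K₂−1)] / [−(K₁−1)(K₂−1)] = 0.3832/0.6705 = 0.572
Drum-1 compositions:
  1: x = 0.346, y = 0.736
  2: x = 0.654, y = 0.264
Drum-2 feed = drum-1 vapor: z₂ = (0.7359, 0.2641).
Drum 2:
Rachford–Rice: g(ψ₂) = Σ zᵢ(Kᵢ−1)/(1+ψ₂(Kᵢ−1)) = 0.
Check two-phase: ΣzᵢKᵢ = 1.103 > 1 and Σzᵢ/Kᵢ = 1.514 > 1, so g(0) = 0.103 > 0 and g(1) = -0.514 < 0.
Binary case is linear: z₁(K₁−1)(1+ψ₂(K₂−1)) + z₂(K₂−1)(1+ψ₂(K₁−1)) = 0
⇒ ψ₂ = [z₁(K₁−1)+z₂(K₂−1)] / [−(K₁−1)(K₂−1)] = 0.1030/0.2954 = 0.349
  1: x = 0.645, y = 0.905
  2: x = 0.355, y = 0.095

y_2 (drum 2) = 0.095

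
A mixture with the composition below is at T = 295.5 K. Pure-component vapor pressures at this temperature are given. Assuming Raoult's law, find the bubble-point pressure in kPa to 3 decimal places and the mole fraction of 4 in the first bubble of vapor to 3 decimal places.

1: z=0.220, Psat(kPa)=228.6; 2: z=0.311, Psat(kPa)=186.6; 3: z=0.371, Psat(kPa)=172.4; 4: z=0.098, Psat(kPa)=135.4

Pbub = 185.554 kPa, y_4 = 0.072

At the bubble point ψ → 0, so ΣzᵢKᵢ = 1 with Kᵢ = Pᵢˢᵃᵗ/P ⇒ P = ΣzᵢPᵢˢᵃᵗ.
P = 0.220·228.6 + 0.311·186.6 + 0.371·172.4 + 0.098·135.4 = 185.554 kPa
yᵢ = zᵢPᵢˢᵃᵗ/P ⇒ y_4 = 0.098·135.4/185.554 = 0.072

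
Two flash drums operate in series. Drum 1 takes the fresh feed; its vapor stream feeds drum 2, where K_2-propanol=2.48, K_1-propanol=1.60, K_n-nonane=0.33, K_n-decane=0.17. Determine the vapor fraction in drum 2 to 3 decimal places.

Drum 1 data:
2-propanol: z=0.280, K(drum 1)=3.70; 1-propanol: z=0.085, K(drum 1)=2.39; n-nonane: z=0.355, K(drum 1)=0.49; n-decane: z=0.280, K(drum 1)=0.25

Drum 1:
Rachford–Rice: g(ψ₁) = Σ zᵢ(Kᵢ−1)/(1+ψ₁(Kᵢ−1)) = 0.
Feasibility: ΣzᵢKᵢ = 1.483, Σzᵢ/Kᵢ = 1.956 — both > 1, two phases present.
Newton–Raphson from ψ₁ = 0.5:
  ψ₁ = 0.500: g = -0.1876, g' = -0.996 → ψ₁ = 0.312
  ψ₁ = 0.312: g = 0.0036, g' = -1.081 → ψ₁ = 0.315
Converged at ψ₁ = 0.315.
Drum-1 compositions:
  2-propanol: x = 0.151, y = 0.560
  1-propanol: x = 0.059, y = 0.141
  n-nonane: x = 0.423, y = 0.207
  n-decane: x = 0.367, y = 0.092
Drum-2 feed = drum-1 vapor: z₂ = (0.5598, 0.1413, 0.2072, 0.0917).
Drum 2:
Let ψ₂ = V/F and solve Σ zᵢ(Kᵢ−1)/(1+ψ₂(Kᵢ−1)) = 0.
Check two-phase: ΣzᵢKᵢ = 1.698 > 1 and Σzᵢ/Kᵢ = 1.481 > 1, so g(0) = 0.698 > 0 and g(1) = -0.481 < 0.
Iterate (Newton) starting at ψ₂ = 0.36:
  ψ₂ = 0.360: g = 0.3188, g' = -0.846 → ψ₂ = 0.737
  ψ₂ = 0.737: g = -0.0148, g' = -1.086 → ψ₂ = 0.723
Converged at ψ₂ = 0.723.
  2-propanol: x = 0.270, y = 0.671
  1-propanol: x = 0.099, y = 0.158
  n-nonane: x = 0.402, y = 0.133
  n-decane: x = 0.229, y = 0.039

V/F (drum 2) = 0.723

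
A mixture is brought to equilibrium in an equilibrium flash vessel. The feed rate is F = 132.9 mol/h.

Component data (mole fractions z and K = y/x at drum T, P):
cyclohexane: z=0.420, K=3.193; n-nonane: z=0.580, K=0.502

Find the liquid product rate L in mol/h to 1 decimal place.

L = 56.0 mol/h

Binary case is linear: z₁(K₁−1)(1+V/F(K₂−1)) + z₂(K₂−1)(1+V/F(K₁−1)) = 0
⇒ V/F = [z₁(K₁−1)+z₂(K₂−1)] / [−(K₁−1)(K₂−1)] = 0.6322/1.0921 = 0.579
Then V = V/F·F = 0.5789·132.9 = 76.9 mol/h and L = F − V = 56.0 mol/h.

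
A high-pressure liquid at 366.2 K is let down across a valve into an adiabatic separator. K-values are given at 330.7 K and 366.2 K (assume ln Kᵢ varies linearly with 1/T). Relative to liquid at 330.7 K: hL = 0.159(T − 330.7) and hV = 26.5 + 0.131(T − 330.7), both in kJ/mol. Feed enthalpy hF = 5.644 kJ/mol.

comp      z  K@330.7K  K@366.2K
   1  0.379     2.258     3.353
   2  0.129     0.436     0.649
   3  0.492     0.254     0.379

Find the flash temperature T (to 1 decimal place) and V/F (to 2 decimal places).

Adiabatic flash: solve Rachford–Rice at each trial T, then check hF = ψ·hV(T) + (1−ψ)·hL(T).
  T = 330.7 K: K = (2.258, 0.436, 0.254), RR gives ψ = 0.041, H_out = 1.096 kJ/mol
  T = 366.2 K: K = (3.353, 0.649, 0.379), RR gives ψ = 0.400, H_out = 15.853 kJ/mol
  T = 348.4 K: K = (2.778, 0.537, 0.313), RR gives ψ = 0.241, H_out = 9.071 kJ/mol
  T = 339.5 K: K = (2.510, 0.485, 0.283), RR gives ψ = 0.149, H_out = 5.311 kJ/mol
  T = 343.9 K: K = (2.641, 0.510, 0.298), RR gives ψ = 0.196, H_out = 7.217 kJ/mol
  T = 341.7 K: K = (2.575, 0.498, 0.290), RR gives ψ = 0.173, H_out = 6.278 kJ/mol
Linear interpolation between T = 339.5 (H_out = 5.311) and T = 341.7 (H_out = 6.278) on hF = 5.644 gives T ≈ 340.3 K, at which ψ = 0.16.

T = 340.3 K, V/F = 0.16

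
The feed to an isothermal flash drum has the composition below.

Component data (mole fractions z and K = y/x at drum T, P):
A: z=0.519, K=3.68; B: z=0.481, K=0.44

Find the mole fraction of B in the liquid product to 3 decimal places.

x_B = 0.827

Let ψ = V/F and solve Σ zᵢ(Kᵢ−1)/(1+ψ(Kᵢ−1)) = 0.
Check two-phase: ΣzᵢKᵢ = 2.122 > 1 and Σzᵢ/Kᵢ = 1.234 > 1, so g(0) = 1.122 > 0 and g(1) = -0.234 < 0.
Binary case is linear: z₁(K₁−1)(1+ψ(K₂−1)) + z₂(K₂−1)(1+ψ(K₁−1)) = 0
⇒ ψ = [z₁(K₁−1)+z₂(K₂−1)] / [−(K₁−1)(K₂−1)] = 1.1216/1.5008 = 0.747
Compositions from xᵢ = zᵢ/(1+ψ(Kᵢ−1)), yᵢ = Kᵢxᵢ:
  A: x = 0.173, y = 0.636
  B: x = 0.827, y = 0.364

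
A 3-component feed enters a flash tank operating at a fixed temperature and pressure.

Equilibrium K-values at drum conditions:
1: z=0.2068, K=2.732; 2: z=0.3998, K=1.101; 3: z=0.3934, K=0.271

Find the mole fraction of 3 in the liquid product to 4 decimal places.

Material balance + equilibrium reduce to Σ zᵢ(Kᵢ−1)/(1+ψ(Kᵢ−1)) = 0.
g(0) = ΣzᵢKᵢ − 1 = 0.1118 and g(1) = 1 − Σzᵢ/Kᵢ = -0.8905, so a root lies in (0, 1).
Newton iteration, ψ⁰ = 0.64:
  ψ = 0.6400: g = -0.32982, g' = -0.8779 → ψ = 0.2643
  ψ = 0.2643: g = -0.07019, g' = -0.6166 → ψ = 0.1504
  ψ = 0.1504: g = 0.00180, g' = -0.6581 → ψ = 0.1532
Converged at ψ = 0.1532.
Compositions from xᵢ = zᵢ/(1+ψ(Kᵢ−1)), yᵢ = Kᵢxᵢ:
  1: x = 0.1634, y = 0.4465
  2: x = 0.3937, y = 0.4335
  3: x = 0.4429, y = 0.1200

x_3 = 0.4429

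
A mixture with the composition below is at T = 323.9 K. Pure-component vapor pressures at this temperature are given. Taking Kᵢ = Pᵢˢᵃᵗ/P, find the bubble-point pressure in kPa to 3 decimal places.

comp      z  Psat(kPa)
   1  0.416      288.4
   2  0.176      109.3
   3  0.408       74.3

At the bubble point ψ → 0, so ΣzᵢKᵢ = 1 with Kᵢ = Pᵢˢᵃᵗ/P ⇒ P = ΣzᵢPᵢˢᵃᵗ.
P = 0.416·288.4 + 0.176·109.3 + 0.408·74.3 = 169.526 kPa

Pbub = 169.526 kPa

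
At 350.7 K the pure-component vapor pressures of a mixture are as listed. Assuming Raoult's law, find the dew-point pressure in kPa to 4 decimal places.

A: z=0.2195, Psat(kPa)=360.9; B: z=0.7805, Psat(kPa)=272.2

Pdew = 287.7219 kPa

At the dew point ψ → 1, so Σzᵢ/Kᵢ = 1 with Kᵢ = Pᵢˢᵃᵗ/P ⇒ 1/P = Σzᵢ/Pᵢˢᵃᵗ.
1/P = 0.2195/360.9 + 0.7805/272.2 = 0.0034756 ⇒ P = 287.7219 kPa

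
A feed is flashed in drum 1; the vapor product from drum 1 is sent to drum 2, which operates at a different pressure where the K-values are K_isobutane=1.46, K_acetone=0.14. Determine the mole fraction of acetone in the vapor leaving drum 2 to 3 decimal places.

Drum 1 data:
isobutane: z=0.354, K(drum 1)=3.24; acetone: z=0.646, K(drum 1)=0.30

y_acetone (drum 2) = 0.049

Drum 1:
Newton–Raphson from ψ₁ = 0.5:
  ψ₁ = 0.500: g = -0.3217, g' = -1.144 → ψ₁ = 0.219
  ψ₁ = 0.219: g = -0.0020, g' = -1.241 → ψ₁ = 0.217
Converged at ψ₁ = 0.217.
Drum-1 compositions:
  isobutane: x = 0.238, y = 0.771
  acetone: x = 0.762, y = 0.229
Drum-2 feed = drum-1 vapor: z₂ = (0.7714, 0.2286).
Drum 2:
Let ψ₂ = V/F and solve Σ zᵢ(Kᵢ−1)/(1+ψ₂(Kᵢ−1)) = 0.
Check two-phase: ΣzᵢKᵢ = 1.158 > 1 and Σzᵢ/Kᵢ = 2.161 > 1, so g(0) = 0.158 > 0 and g(1) = -1.161 < 0.
Binary case is linear: z₁(K₁−1)(1+ψ₂(K₂−1)) + z₂(K₂−1)(1+ψ₂(K₁−1)) = 0
⇒ ψ₂ = [z₁(K₁−1)+z₂(K₂−1)] / [−(K₁−1)(K₂−1)] = 0.1583/0.3956 = 0.400
  isobutane: x = 0.652, y = 0.951
  acetone: x = 0.348, y = 0.049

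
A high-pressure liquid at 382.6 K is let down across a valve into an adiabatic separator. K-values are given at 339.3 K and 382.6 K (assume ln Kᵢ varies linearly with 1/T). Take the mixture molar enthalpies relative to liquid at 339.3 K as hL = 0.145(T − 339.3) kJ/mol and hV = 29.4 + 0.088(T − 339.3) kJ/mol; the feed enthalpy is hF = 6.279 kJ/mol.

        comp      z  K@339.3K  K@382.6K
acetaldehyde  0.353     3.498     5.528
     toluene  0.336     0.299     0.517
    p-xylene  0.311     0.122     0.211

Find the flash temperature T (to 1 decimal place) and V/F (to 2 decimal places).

Adiabatic flash: solve Rachford–Rice at each trial T, then check hF = ψ·hV(T) + (1−ψ)·hL(T).
  T = 339.3 K: K = (3.498, 0.299, 0.122), RR gives ψ = 0.189, H_out = 5.559 kJ/mol
  T = 382.6 K: K = (5.528, 0.517, 0.211), RR gives ψ = 0.406, H_out = 17.217 kJ/mol
  T = 361.0 K: K = (4.460, 0.400, 0.163), RR gives ψ = 0.304, H_out = 11.702 kJ/mol
  T = 350.1 K: K = (3.963, 0.347, 0.142), RR gives ψ = 0.249, H_out = 8.740 kJ/mol
  T = 344.7 K: K = (3.727, 0.323, 0.132), RR gives ψ = 0.220, H_out = 7.189 kJ/mol
  T = 342.0 K: K = (3.611, 0.311, 0.127), RR gives ψ = 0.205, H_out = 6.385 kJ/mol
  T = 340.6 K: K = (3.552, 0.305, 0.124), RR gives ψ = 0.197, H_out = 5.959 kJ/mol
Linear interpolation between T = 340.6 (H_out = 5.959) and T = 342.0 (H_out = 6.385) on hF = 6.279 gives T ≈ 341.7 K, at which ψ = 0.20.

T = 341.7 K, V/F = 0.20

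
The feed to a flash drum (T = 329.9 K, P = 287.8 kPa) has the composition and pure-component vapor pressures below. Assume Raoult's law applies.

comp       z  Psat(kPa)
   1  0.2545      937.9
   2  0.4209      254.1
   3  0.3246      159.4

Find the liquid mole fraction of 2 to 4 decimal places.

x_2 = 0.4517

Raoult's law: Kᵢ = Pᵢˢᵃᵗ/P = Pᵢˢᵃᵗ/287.8.
  K_1 = 937.9/287.8 = 3.258860, K_2 = 254.1/287.8 = 0.882905, K_3 = 159.4/287.8 = 0.553857
Material balance + equilibrium reduce to Σ zᵢ(Kᵢ−1)/(1+ψ(Kᵢ−1)) = 0.
Feasibility: ΣzᵢKᵢ = 1.3808, Σzᵢ/Kᵢ = 1.1409 — both > 1, two phases present.
Newton iteration, ψ⁰ = 0.65:
  ψ = 0.6500: g = -0.02440, g' = -0.3481 → ψ = 0.5799
  ψ = 0.5799: g = 0.00064, g' = -0.3676 → ψ = 0.5816
Converged at ψ = 0.5816.
Compositions from xᵢ = zᵢ/(1+ψ(Kᵢ−1)), yᵢ = Kᵢxᵢ:
  1: x = 0.1100, y = 0.3584
  2: x = 0.4517, y = 0.3988
  3: x = 0.4383, y = 0.2428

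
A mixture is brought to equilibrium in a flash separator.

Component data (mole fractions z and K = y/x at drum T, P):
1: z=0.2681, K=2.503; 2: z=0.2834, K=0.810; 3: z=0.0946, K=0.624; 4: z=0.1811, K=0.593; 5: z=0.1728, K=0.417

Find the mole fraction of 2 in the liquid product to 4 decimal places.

Let ψ = V/F and solve Σ zᵢ(Kᵢ−1)/(1+ψ(Kᵢ−1)) = 0.
g(0) = ΣzᵢKᵢ − 1 = 0.1391 and g(1) = 1 − Σzᵢ/Kᵢ = -0.3284, so a root lies in (0, 1).
Newton iteration, ψ⁰ = 0.5:
  ψ = 0.5000: g = -0.10797, g' = -0.3945 → ψ = 0.2263
  ψ = 0.2263: g = 0.00830, g' = -0.4787 → ψ = 0.2436
  ψ = 0.2436: g = 0.00009, g' = -0.4687 → ψ = 0.2438
Converged at ψ = 0.2438.
Compositions from xᵢ = zᵢ/(1+ψ(Kᵢ−1)), yᵢ = Kᵢxᵢ:
  1: x = 0.1962, y = 0.4911
  2: x = 0.2972, y = 0.2407
  3: x = 0.1041, y = 0.0650
  4: x = 0.2011, y = 0.1192
  5: x = 0.2014, y = 0.0840

x_2 = 0.2972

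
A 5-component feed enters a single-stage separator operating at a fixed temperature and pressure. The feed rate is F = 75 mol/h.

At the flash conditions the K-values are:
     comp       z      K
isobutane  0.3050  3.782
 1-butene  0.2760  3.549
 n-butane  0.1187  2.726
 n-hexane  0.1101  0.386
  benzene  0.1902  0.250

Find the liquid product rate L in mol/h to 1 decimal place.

L = 10.1 mol/h

Material balance + equilibrium reduce to Σ zᵢ(Kᵢ−1)/(1+ψ(Kᵢ−1)) = 0.
g(0) = ΣzᵢKᵢ − 1 = 1.5467 and g(1) = 1 − Σzᵢ/Kᵢ = -0.2480, so a root lies in (0, 1).
Iterate (Newton) starting at ψ = 0.3:
  ψ = 0.3000: g = 0.72922, g' = -1.6712 → ψ = 0.7364
  ψ = 0.7364: g = 0.17110, g' = -1.2112 → ψ = 0.8776
  ψ = 0.8776: g = -0.01860, g' = -1.5374 → ψ = 0.8655
  ψ = 0.8655: g = -0.00027, g' = -1.4927 → ψ = 0.8653
Converged at ψ = 0.8653.
Then V = ψ·F = 0.8653·75 = 64.9 mol/h and L = F − V = 10.1 mol/h.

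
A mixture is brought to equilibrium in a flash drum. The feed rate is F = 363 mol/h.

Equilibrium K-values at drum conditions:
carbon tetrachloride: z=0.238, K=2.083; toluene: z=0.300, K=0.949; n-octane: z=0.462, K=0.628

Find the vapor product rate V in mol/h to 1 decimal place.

Rachford–Rice: g(ψ) = Σ zᵢ(Kᵢ−1)/(1+ψ(Kᵢ−1)) = 0.
g(0) = ΣzᵢKᵢ − 1 = 0.071 and g(1) = 1 − Σzᵢ/Kᵢ = -0.166, so a root lies in (0, 1).
Newton iteration, ψ⁰ = 0.46:
  ψ = 0.460: g = -0.0510, g' = -0.218 → ψ = 0.226
  ψ = 0.226: g = 0.0038, g' = -0.257 → ψ = 0.241
Converged at ψ = 0.241.
Then V = ψ·F = 0.2415·363 = 87.7 mol/h and L = F − V = 275.3 mol/h.

V = 87.7 mol/h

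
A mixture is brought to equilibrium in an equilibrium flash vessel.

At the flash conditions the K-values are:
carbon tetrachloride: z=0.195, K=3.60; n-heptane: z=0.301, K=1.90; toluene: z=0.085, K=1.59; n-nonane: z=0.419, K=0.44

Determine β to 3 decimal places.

Let β = V/F and solve Σ zᵢ(Kᵢ−1)/(1+β(Kᵢ−1)) = 0.
Check two-phase: ΣzᵢKᵢ = 1.593 > 1 and Σzᵢ/Kᵢ = 1.218 > 1, so g(0) = 0.593 > 0 and g(1) = -0.218 < 0.
Newton iteration, β⁰ = 0.5:
  β = 0.500: g = 0.1201, g' = -0.636 → β = 0.689
  β = 0.689: g = 0.0026, g' = -0.625 → β = 0.693
Converged at β = 0.693.

β = 0.693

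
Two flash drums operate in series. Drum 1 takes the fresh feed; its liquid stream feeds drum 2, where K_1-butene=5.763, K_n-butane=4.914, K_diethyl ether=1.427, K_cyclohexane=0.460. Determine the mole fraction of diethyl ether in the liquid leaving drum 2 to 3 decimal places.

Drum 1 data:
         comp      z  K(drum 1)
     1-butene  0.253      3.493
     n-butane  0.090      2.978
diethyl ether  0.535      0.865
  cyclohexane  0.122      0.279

x_diethyl ether (drum 2) = 0.433

Drum 1:
Rachford–Rice: g(ψ₁) = Σ zᵢ(Kᵢ−1)/(1+ψ₁(Kᵢ−1)) = 0.
g(0) = ΣzᵢKᵢ − 1 = 0.649 and g(1) = 1 − Σzᵢ/Kᵢ = -0.158, so a root lies in (0, 1).
Newton–Raphson from ψ₁ = 0.5:
  ψ₁ = 0.500: g = 0.1553, g' = -0.567 → ψ₁ = 0.774
  ψ₁ = 0.774: g = 0.0060, g' = -0.575 → ψ₁ = 0.784
Converged at ψ₁ = 0.784.
Drum-1 compositions:
  1-butene: x = 0.086, y = 0.299
  n-butane: x = 0.035, y = 0.105
  diethyl ether: x = 0.598, y = 0.518
  cyclohexane: x = 0.281, y = 0.078
Drum-2 feed = drum-1 liquid: z₂ = (0.0856, 0.0353, 0.5984, 0.2808).
Drum 2:
Rachford–Rice: g(ψ₂) = Σ zᵢ(Kᵢ−1)/(1+ψ₂(Kᵢ−1)) = 0.
Check two-phase: ΣzᵢKᵢ = 1.650 > 1 and Σzᵢ/Kᵢ = 1.052 > 1, so g(0) = 0.650 > 0 and g(1) = -0.052 < 0.
Iterate (Newton) starting at ψ₂ = 0.5:
  ψ₂ = 0.500: g = 0.1701, g' = -0.459 → ψ₂ = 0.870
  ψ₂ = 0.870: g = 0.0108, g' = -0.451 → ψ₂ = 0.894
Converged at ψ₂ = 0.894.
  1-butene: x = 0.016, y = 0.094
  n-butane: x = 0.008, y = 0.039
  diethyl ether: x = 0.433, y = 0.618
  cyclohexane: x = 0.543, y = 0.250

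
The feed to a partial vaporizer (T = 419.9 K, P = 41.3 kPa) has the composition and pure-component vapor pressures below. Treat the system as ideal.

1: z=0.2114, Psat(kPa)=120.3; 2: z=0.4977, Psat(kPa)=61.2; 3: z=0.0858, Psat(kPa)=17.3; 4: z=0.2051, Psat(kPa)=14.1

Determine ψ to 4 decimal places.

ψ = 0.7290

Raoult's law: Kᵢ = Pᵢˢᵃᵗ/P = Pᵢˢᵃᵗ/41.3.
  K_1 = 120.3/41.3 = 2.912833, K_2 = 61.2/41.3 = 1.481840, K_3 = 17.3/41.3 = 0.418886, K_4 = 14.1/41.3 = 0.341404
Newton–Raphson from ψ = 0.59:
  ψ = 0.5900: g = 0.07991, g' = -0.5458 → ψ = 0.7364
  ψ = 0.7364: g = -0.00454, g' = -0.6202 → ψ = 0.7291
  ψ = 0.7291: g = -0.00002, g' = -0.6146 → ψ = 0.7290
Converged at ψ = 0.7290.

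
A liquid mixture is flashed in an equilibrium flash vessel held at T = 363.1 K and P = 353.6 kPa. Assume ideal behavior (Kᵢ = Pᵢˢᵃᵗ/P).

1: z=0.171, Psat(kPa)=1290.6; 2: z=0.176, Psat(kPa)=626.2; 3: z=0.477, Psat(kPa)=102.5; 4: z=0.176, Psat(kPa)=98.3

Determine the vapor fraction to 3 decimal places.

Raoult's law: Kᵢ = Pᵢˢᵃᵗ/P = Pᵢˢᵃᵗ/353.6.
  K_1 = 1290.6/353.6 = 3.64989, K_2 = 626.2/353.6 = 1.77093, K_3 = 102.5/353.6 = 0.28988, K_4 = 98.3/353.6 = 0.27800
Let ψ = V/F and solve Σ zᵢ(Kᵢ−1)/(1+ψ(Kᵢ−1)) = 0.
g(0) = ΣzᵢKᵢ − 1 = 0.123 and g(1) = 1 − Σzᵢ/Kᵢ = -1.425, so a root lies in (0, 1).
Newton iteration, ψ⁰ = 0.5:
  ψ = 0.500: g = -0.4312, g' = -1.080 → ψ = 0.101
  ψ = 0.101: g = -0.0181, g' = -1.224 → ψ = 0.086
Converged at ψ = 0.086.

ψ = 0.086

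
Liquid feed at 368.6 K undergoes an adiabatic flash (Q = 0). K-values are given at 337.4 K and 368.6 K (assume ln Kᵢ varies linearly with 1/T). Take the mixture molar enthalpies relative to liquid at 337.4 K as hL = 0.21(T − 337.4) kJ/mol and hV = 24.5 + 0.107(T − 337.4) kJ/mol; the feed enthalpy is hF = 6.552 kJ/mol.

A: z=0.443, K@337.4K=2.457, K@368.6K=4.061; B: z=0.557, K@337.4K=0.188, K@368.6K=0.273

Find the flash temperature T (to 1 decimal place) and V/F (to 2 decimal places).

Adiabatic flash: solve Rachford–Rice at each trial T, then check hF = ψ·hV(T) + (1−ψ)·hL(T).
  T = 337.4 K: K = (2.457, 0.188), RR gives ψ = 0.163, H_out = 4.000 kJ/mol
  T = 368.6 K: K = (4.061, 0.273), RR gives ψ = 0.427, H_out = 15.650 kJ/mol
  T = 353.0 K: K = (3.194, 0.228), RR gives ψ = 0.320, H_out = 10.608 kJ/mol
  T = 345.2 K: K = (2.810, 0.208), RR gives ψ = 0.251, H_out = 7.594 kJ/mol
  T = 341.3 K: K = (2.629, 0.198), RR gives ψ = 0.210, H_out = 5.888 kJ/mol
  T = 343.2 K: K = (2.716, 0.203), RR gives ψ = 0.231, H_out = 6.739 kJ/mol
Linear interpolation between T = 341.3 (H_out = 5.888) and T = 343.2 (H_out = 6.739) on hF = 6.552 gives T ≈ 342.8 K, at which ψ = 0.23.

T = 342.8 K, V/F = 0.23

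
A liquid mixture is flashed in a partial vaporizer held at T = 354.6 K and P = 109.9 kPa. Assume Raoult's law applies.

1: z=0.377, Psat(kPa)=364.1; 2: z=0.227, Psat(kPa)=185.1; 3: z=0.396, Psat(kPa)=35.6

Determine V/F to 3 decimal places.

V/F = 0.627

Raoult's law: Kᵢ = Pᵢˢᵃᵗ/P = Pᵢˢᵃᵗ/109.9.
  K_1 = 364.1/109.9 = 3.31301, K_2 = 185.1/109.9 = 1.68426, K_3 = 35.6/109.9 = 0.32393
Newton–Raphson from V/F = 0.58:
  V/F = 0.580: g = 0.0432, g' = -0.912 → V/F = 0.627
Converged at V/F = 0.627.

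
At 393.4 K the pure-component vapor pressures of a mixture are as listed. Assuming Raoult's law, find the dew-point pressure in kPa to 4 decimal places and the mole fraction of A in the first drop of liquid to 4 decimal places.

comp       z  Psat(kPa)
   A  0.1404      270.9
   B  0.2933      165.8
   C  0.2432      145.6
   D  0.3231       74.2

Pdew = 120.3073 kPa, x_A = 0.0624

At the dew point ψ → 1, so Σzᵢ/Kᵢ = 1 with Kᵢ = Pᵢˢᵃᵗ/P ⇒ 1/P = Σzᵢ/Pᵢˢᵃᵗ.
1/P = 0.1404/270.9 + 0.2933/165.8 + 0.2432/145.6 + 0.3231/74.2 = 0.0083120 ⇒ P = 120.3073 kPa
xᵢ = zᵢP/Pᵢˢᵃᵗ ⇒ x_A = 0.1404·120.3073/270.9 = 0.0624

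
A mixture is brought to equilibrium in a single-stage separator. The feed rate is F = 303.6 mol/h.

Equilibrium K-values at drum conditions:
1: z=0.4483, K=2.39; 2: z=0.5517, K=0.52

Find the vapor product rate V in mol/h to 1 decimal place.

V = 163.0 mol/h

Iterate (Newton) starting at V/F = 0.52:
  V/F = 0.5200: g = 0.00880, g' = -0.5176 → V/F = 0.5370
  V/F = 0.5370: g = 0.00002, g' = -0.5147 → V/F = 0.5371
Converged at V/F = 0.5371.
Then V = V/F·F = 0.5371·303.6 = 163.0 mol/h and L = F − V = 140.6 mol/h.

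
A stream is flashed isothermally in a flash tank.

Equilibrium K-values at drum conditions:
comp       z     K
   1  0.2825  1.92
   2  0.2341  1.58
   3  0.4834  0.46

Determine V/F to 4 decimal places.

Material balance + equilibrium reduce to Σ zᵢ(Kᵢ−1)/(1+V/F(Kᵢ−1)) = 0.
g(0) = ΣzᵢKᵢ − 1 = 0.1346 and g(1) = 1 − Σzᵢ/Kᵢ = -0.3462, so a root lies in (0, 1).
Newton iteration, V/F⁰ = 0.5:
  V/F = 0.5000: g = -0.07432, g' = -0.4240 → V/F = 0.3247
  V/F = 0.3247: g = -0.00217, g' = -0.4048 → V/F = 0.3194
Converged at V/F = 0.3194.

V/F = 0.3194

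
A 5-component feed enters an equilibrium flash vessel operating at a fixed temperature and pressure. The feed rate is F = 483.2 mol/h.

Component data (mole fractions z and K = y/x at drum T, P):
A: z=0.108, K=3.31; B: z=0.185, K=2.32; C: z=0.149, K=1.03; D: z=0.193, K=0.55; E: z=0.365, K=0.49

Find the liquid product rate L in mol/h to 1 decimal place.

Rachford–Rice: g(β) = Σ zᵢ(Kᵢ−1)/(1+β(Kᵢ−1)) = 0.
g(0) = ΣzᵢKᵢ − 1 = 0.225 and g(1) = 1 − Σzᵢ/Kᵢ = -0.353, so a root lies in (0, 1).
Newton–Raphson from β = 0.5:
  β = 0.500: g = -0.0946, g' = -0.477 → β = 0.302
  β = 0.302: g = 0.0056, g' = -0.550 → β = 0.312
Converged at β = 0.312.
Then V = β·F = 0.3119·483.2 = 150.7 mol/h and L = F − V = 332.5 mol/h.

L = 332.5 mol/h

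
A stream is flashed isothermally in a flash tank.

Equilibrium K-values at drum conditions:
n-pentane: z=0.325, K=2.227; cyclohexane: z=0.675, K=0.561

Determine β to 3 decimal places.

β = 0.190

Rachford–Rice: g(β) = Σ zᵢ(Kᵢ−1)/(1+β(Kᵢ−1)) = 0.
g(0) = ΣzᵢKᵢ − 1 = 0.102 and g(1) = 1 − Σzᵢ/Kᵢ = -0.349, so a root lies in (0, 1).
Binary case is linear: z₁(K₁−1)(1+β(K₂−1)) + z₂(K₂−1)(1+β(K₁−1)) = 0
⇒ β = [z₁(K₁−1)+z₂(K₂−1)] / [−(K₁−1)(K₂−1)] = 0.1024/0.5387 = 0.190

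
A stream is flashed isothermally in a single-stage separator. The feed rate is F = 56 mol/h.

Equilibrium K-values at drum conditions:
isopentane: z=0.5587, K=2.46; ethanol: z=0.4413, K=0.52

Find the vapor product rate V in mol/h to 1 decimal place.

Material balance + equilibrium reduce to Σ zᵢ(Kᵢ−1)/(1+V/F(Kᵢ−1)) = 0.
g(0) = ΣzᵢKᵢ − 1 = 0.6039 and g(1) = 1 − Σzᵢ/Kᵢ = -0.0758, so a root lies in (0, 1).
Binary case is linear: z₁(K₁−1)(1+V/F(K₂−1)) + z₂(K₂−1)(1+V/F(K₁−1)) = 0
⇒ V/F = [z₁(K₁−1)+z₂(K₂−1)] / [−(K₁−1)(K₂−1)] = 0.60388/0.70080 = 0.8617
Then V = V/F·F = 0.8617·56 = 48.3 mol/h and L = F − V = 7.7 mol/h.

V = 48.3 mol/h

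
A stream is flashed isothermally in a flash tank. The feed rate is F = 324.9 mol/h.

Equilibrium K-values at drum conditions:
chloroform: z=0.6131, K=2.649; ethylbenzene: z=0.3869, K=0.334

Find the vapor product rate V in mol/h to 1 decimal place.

Material balance + equilibrium reduce to Σ zᵢ(Kᵢ−1)/(1+ψ(Kᵢ−1)) = 0.
Feasibility: ΣzᵢKᵢ = 1.7533, Σzᵢ/Kᵢ = 1.3898 — both > 1, two phases present.
Binary case is linear: z₁(K₁−1)(1+ψ(K₂−1)) + z₂(K₂−1)(1+ψ(K₁−1)) = 0
⇒ ψ = [z₁(K₁−1)+z₂(K₂−1)] / [−(K₁−1)(K₂−1)] = 0.75333/1.09823 = 0.6859
Then V = ψ·F = 0.6859·324.9 = 222.9 mol/h and L = F − V = 102.0 mol/h.

V = 222.9 mol/h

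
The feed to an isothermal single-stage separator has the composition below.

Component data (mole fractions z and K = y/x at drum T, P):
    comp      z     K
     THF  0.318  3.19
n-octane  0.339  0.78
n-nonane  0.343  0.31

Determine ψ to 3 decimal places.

Newton iteration, ψ⁰ = 0.64:
  ψ = 0.640: g = -0.2207, g' = -0.810 → ψ = 0.368
  ψ = 0.368: g = -0.0125, g' = -0.781 → ψ = 0.352
Converged at ψ = 0.352.

ψ = 0.352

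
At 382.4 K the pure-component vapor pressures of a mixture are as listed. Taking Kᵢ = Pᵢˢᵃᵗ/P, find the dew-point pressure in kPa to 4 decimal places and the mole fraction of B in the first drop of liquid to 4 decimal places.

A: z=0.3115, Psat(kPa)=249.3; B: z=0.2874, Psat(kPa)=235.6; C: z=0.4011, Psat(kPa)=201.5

Pdew = 224.2186 kPa, x_B = 0.2735

At the dew point ψ → 1, so Σzᵢ/Kᵢ = 1 with Kᵢ = Pᵢˢᵃᵗ/P ⇒ 1/P = Σzᵢ/Pᵢˢᵃᵗ.
1/P = 0.3115/249.3 + 0.2874/235.6 + 0.4011/201.5 = 0.0044599 ⇒ P = 224.2186 kPa
xᵢ = zᵢP/Pᵢˢᵃᵗ ⇒ x_B = 0.2874·224.2186/235.6 = 0.2735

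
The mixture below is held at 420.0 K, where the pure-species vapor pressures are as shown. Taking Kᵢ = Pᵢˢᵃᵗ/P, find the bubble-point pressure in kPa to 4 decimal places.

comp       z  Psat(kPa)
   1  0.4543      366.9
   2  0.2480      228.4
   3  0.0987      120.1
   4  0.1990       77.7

Pbub = 250.6420 kPa

At the bubble point ψ → 0, so ΣzᵢKᵢ = 1 with Kᵢ = Pᵢˢᵃᵗ/P ⇒ P = ΣzᵢPᵢˢᵃᵗ.
P = 0.4543·366.9 + 0.2480·228.4 + 0.0987·120.1 + 0.1990·77.7 = 250.6420 kPa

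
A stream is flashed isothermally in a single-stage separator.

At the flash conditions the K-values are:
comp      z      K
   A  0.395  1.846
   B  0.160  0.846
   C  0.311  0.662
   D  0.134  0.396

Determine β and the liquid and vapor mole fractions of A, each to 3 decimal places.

β = 0.384, x_A = 0.298, y_A = 0.551

Material balance + equilibrium reduce to Σ zᵢ(Kᵢ−1)/(1+β(Kᵢ−1)) = 0.
Feasibility: ΣzᵢKᵢ = 1.123, Σzᵢ/Kᵢ = 1.211 — both > 1, two phases present.
Newton–Raphson from β = 0.69:
  β = 0.690: g = -0.0924, g' = -0.322 → β = 0.403
  β = 0.403: g = -0.0056, g' = -0.295 → β = 0.384
Converged at β = 0.384.
Compositions from xᵢ = zᵢ/(1+β(Kᵢ−1)), yᵢ = Kᵢxᵢ:
  A: x = 0.298, y = 0.551
  B: x = 0.170, y = 0.144
  C: x = 0.357, y = 0.237
  D: x = 0.174, y = 0.069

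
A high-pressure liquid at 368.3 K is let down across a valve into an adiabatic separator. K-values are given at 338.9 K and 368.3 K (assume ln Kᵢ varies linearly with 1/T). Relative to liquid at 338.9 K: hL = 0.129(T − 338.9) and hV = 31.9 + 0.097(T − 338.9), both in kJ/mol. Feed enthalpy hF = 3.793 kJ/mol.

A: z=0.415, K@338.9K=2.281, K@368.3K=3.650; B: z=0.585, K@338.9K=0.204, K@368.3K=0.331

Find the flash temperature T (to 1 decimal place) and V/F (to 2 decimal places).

T = 341.7 K, V/F = 0.11

Adiabatic flash: solve Rachford–Rice at each trial T, then check hF = ψ·hV(T) + (1−ψ)·hL(T).
  T = 338.9 K: K = (2.281, 0.204), RR gives ψ = 0.065, H_out = 2.063 kJ/mol
  T = 368.3 K: K = (3.650, 0.331), RR gives ψ = 0.400, H_out = 16.163 kJ/mol
  T = 353.6 K: K = (2.914, 0.262), RR gives ψ = 0.257, H_out = 9.974 kJ/mol
  T = 346.2 K: K = (2.583, 0.232), RR gives ψ = 0.171, H_out = 6.344 kJ/mol
  T = 342.5 K: K = (2.427, 0.217), RR gives ψ = 0.120, H_out = 4.287 kJ/mol
  T = 340.7 K: K = (2.353, 0.211), RR gives ψ = 0.093, H_out = 3.206 kJ/mol
Linear interpolation between T = 340.7 (H_out = 3.206) and T = 342.5 (H_out = 4.287) on hF = 3.793 gives T ≈ 341.7 K, at which ψ = 0.11.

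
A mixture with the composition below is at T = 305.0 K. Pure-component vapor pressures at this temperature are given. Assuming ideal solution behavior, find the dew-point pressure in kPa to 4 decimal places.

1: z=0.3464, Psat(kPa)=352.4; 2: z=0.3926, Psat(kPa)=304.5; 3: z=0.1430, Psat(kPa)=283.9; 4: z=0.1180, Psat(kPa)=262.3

At the dew point ψ → 1, so Σzᵢ/Kᵢ = 1 with Kᵢ = Pᵢˢᵃᵗ/P ⇒ 1/P = Σzᵢ/Pᵢˢᵃᵗ.
1/P = 0.3464/352.4 + 0.3926/304.5 + 0.1430/283.9 + 0.1180/262.3 = 0.0032259 ⇒ P = 309.9943 kPa

Pdew = 309.9943 kPa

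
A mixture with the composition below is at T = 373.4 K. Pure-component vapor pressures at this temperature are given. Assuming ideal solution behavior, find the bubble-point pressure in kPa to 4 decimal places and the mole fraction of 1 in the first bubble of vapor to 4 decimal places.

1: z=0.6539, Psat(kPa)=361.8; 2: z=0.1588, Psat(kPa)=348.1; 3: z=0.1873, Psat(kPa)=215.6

Pbub = 332.2412 kPa, y_1 = 0.7121

At the bubble point ψ → 0, so ΣzᵢKᵢ = 1 with Kᵢ = Pᵢˢᵃᵗ/P ⇒ P = ΣzᵢPᵢˢᵃᵗ.
P = 0.6539·361.8 + 0.1588·348.1 + 0.1873·215.6 = 332.2412 kPa
yᵢ = zᵢPᵢˢᵃᵗ/P ⇒ y_1 = 0.6539·361.8/332.2412 = 0.7121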